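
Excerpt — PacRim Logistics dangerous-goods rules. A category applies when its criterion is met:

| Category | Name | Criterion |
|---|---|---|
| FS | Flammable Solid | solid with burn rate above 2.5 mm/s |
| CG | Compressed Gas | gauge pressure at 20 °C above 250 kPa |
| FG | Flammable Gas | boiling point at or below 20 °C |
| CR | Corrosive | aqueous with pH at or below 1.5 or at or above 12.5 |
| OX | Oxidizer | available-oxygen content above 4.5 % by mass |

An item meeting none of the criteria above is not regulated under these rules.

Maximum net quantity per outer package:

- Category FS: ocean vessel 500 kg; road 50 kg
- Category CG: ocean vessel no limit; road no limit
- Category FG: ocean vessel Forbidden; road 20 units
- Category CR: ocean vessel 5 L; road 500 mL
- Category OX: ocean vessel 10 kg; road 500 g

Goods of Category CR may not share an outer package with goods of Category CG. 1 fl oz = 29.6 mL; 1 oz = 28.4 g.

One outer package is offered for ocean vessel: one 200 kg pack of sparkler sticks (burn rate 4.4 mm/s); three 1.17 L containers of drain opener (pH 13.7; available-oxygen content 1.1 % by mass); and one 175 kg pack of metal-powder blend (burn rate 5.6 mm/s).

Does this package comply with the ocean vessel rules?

Yes

With burn rate 4.4 mm/s (> 2.5 mm/s), the sparkler sticks fall in Category FS.
pH 13.7 meets the Category CR criterion (Corrosive), so the drain opener is Category CR.
The metal-powder blend has burn rate 5.6 mm/s, which is > 2.5 mm/s, so it is Category FS (Flammable Solid).
Category CR quantity: three 1.17 L containers = 3.51 L.
That is within the Category CR ocean vessel limit of 5 L.
Category FS net quantity: 200 kg + 175 kg = 375 kg.
375 kg is within the ocean vessel limit of 500 kg for Category FS.
The segregation rule (Category CR with Category CG) does not apply to Category CR with Category FS.
Every hazard category is within its ocean vessel limit and no segregation rule is violated.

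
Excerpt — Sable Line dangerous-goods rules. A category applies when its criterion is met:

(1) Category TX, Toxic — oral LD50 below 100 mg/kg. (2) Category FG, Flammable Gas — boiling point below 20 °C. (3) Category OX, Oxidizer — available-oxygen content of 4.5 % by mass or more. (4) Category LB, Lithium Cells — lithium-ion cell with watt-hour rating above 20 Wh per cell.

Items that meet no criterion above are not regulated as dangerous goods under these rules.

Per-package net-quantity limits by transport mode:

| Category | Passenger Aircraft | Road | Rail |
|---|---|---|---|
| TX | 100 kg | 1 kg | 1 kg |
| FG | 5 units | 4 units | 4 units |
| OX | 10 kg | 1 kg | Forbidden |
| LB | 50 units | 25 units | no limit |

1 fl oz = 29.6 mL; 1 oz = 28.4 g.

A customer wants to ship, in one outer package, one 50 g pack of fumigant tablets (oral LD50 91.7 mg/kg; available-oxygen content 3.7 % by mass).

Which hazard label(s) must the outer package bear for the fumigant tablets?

Category TX

The fumigant tablets have oral LD50 91.7 mg/kg, which is < 100 mg/kg, so they are Category TX (Toxic).
Only the Category TX label is required.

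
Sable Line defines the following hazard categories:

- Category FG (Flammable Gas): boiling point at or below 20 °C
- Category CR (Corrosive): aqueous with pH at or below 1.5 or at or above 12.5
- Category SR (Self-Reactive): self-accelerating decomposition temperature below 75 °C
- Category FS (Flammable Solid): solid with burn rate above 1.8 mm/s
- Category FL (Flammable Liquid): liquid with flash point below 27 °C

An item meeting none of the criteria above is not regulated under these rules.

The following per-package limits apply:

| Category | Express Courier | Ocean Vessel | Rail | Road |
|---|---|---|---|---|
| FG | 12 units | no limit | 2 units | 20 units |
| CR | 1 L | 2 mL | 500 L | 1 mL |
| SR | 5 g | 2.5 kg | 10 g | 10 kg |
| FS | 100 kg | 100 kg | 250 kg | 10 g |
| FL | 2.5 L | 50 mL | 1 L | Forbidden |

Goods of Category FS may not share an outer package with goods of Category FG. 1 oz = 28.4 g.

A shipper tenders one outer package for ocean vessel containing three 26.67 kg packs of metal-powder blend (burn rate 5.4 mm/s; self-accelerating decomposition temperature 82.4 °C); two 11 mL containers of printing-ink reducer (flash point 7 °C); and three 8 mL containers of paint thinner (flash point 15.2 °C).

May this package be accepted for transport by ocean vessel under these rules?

Yes

Burn rate 5.4 mm/s meets the Category FS criterion (Flammable Solid), so the metal-powder blend is Category FS.
Printing-ink reducer: flash point 7 °C < 27 °C → Category FL (Flammable Liquid).
Flash point 15.2 °C meets the Category FL criterion (Flammable Liquid), so the paint thinner is Category FL.
Category FS quantity: three 26.67 kg packs = 80.01 kg.
80.01 kg ≤ 100 kg (ocean vessel limit, Category FS) — within limit.
Category FL net quantity: (two 11 mL containers = 22 mL) + (three 8 mL containers = 24 mL) = 46 mL.
46 mL ≤ 50 mL (ocean vessel limit, Category FL) — within limit.
The segregation rule (Category FS with Category FG) does not apply to Category FS with Category FL.
Every hazard category is within its ocean vessel limit and no segregation rule is violated.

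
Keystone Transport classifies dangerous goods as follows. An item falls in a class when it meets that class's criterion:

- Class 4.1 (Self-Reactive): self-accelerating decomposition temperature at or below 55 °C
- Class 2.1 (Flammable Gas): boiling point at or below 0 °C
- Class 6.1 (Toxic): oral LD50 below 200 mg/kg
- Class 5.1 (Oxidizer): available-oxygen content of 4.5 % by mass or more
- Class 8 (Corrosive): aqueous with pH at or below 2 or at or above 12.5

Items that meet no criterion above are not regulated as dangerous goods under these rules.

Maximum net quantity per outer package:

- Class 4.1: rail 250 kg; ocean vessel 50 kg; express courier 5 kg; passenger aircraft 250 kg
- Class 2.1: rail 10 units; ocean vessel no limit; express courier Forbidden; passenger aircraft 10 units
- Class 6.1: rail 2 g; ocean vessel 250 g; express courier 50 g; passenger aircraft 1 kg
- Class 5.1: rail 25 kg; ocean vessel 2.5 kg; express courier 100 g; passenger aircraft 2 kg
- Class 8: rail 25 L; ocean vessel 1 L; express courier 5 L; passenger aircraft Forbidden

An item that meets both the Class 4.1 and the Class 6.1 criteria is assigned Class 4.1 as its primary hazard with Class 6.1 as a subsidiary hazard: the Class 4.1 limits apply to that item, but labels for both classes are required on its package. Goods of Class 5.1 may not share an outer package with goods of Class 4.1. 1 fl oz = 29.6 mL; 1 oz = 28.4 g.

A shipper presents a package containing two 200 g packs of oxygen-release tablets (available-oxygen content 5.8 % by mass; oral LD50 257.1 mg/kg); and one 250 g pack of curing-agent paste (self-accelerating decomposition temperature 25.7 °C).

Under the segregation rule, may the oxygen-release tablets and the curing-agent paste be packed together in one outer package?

Oxygen-release tablets: available-oxygen content 5.8 % by mass ≥ 4.5 % by mass → Class 5.1 (Oxidizer).
Curing-agent paste: self-accelerating decomposition temperature 25.7 °C ≤ 55 °C → Class 4.1 (Self-Reactive).
Class 5.1 and Class 4.1 may not share an outer package.

No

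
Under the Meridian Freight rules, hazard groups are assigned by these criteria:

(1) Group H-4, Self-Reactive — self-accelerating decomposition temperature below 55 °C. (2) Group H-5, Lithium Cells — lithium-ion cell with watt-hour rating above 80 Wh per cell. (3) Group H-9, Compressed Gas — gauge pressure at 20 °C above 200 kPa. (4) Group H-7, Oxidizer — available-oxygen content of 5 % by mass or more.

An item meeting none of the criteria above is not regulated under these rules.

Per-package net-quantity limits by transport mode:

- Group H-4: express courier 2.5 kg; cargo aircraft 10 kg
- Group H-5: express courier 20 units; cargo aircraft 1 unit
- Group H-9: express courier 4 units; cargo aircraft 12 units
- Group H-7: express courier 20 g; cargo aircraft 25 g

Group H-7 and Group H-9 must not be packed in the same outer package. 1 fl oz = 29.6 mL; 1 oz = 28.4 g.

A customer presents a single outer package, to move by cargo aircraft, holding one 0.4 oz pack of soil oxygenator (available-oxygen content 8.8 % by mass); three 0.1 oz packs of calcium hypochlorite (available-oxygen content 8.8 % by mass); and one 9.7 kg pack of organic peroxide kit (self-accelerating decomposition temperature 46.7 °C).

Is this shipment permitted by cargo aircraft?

Available-oxygen content 8.8 % by mass meets the Group H-7 criterion (Oxidizer), so the soil oxygenator is Group H-7.
Calcium hypochlorite: available-oxygen content 8.8 % by mass ≥ 5 % by mass → Group H-7 (Oxidizer).
With self-accelerating decomposition temperature 46.7 °C (< 55 °C), the organic peroxide kit falls in Group H-4.
Group H-7 net quantity: (one 0.4 oz pack = 11.36 g) + (three 0.1 oz packs = 8.52 g) = 19.88 g.
19.88 g is within the cargo aircraft limit of 25 g for Group H-7.
Group H-4 quantity: 9.7 kg.
9.7 kg ≤ 10 kg (cargo aircraft limit, Group H-4) — within limit.
The segregation rule (Group H-7 with Group H-9) does not apply to Group H-7 with Group H-4.
Every hazard group is within its cargo aircraft limit and no segregation rule is violated.

Yes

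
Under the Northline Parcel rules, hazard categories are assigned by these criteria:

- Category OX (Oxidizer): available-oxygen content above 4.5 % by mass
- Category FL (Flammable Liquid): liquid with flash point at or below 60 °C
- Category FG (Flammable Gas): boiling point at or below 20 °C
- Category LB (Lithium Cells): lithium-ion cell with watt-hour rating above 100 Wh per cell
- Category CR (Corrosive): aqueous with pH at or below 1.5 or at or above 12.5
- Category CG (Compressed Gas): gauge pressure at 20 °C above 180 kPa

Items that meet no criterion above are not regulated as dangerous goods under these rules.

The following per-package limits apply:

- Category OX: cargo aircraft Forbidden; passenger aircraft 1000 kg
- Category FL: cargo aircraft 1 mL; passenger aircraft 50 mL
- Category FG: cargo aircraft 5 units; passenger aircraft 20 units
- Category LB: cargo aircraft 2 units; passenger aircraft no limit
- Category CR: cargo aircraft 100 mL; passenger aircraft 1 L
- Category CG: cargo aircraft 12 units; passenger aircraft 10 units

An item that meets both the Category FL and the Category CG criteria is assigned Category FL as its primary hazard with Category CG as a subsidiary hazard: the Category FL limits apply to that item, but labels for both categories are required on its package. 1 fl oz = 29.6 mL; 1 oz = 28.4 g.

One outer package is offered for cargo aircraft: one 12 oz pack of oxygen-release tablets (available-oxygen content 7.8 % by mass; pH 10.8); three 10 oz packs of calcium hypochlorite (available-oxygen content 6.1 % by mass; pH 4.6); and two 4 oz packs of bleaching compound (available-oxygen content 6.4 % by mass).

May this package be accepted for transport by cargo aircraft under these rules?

No

The oxygen-release tablets have available-oxygen content 7.8 % by mass, which is > 4.5 % by mass, so they are Category OX (Oxidizer).
With available-oxygen content 6.1 % by mass (> 4.5 % by mass), the calcium hypochlorite falls in Category OX.
The bleaching compound has available-oxygen content 6.4 % by mass, which is > 4.5 % by mass, so it is Category OX (Oxidizer).
Category OX net quantity: (one 12 oz pack = 340.8 g) + (three 10 oz packs = 852 g) + (two 4 oz packs = 227.2 g) = 1.42 kg.
By cargo aircraft, Category OX is Forbidden regardless of quantity.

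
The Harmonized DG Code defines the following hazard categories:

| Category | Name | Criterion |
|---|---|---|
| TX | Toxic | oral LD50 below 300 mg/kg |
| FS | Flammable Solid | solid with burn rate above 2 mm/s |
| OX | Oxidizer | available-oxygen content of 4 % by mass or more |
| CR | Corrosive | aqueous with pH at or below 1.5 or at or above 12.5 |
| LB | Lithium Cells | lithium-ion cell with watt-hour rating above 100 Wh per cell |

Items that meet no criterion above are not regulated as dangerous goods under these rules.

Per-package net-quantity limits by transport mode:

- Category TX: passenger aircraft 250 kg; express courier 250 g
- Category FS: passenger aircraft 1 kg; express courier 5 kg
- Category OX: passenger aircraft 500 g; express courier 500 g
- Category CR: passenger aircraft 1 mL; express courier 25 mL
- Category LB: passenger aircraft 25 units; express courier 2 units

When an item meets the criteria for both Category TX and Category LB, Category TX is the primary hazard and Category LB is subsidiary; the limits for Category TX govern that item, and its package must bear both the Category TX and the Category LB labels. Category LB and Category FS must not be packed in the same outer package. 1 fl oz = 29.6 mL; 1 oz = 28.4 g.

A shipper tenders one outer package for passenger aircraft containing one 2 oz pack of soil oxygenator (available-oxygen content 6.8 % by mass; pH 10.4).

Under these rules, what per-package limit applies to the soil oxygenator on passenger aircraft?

500 g

The soil oxygenator has available-oxygen content 6.8 % by mass, which is ≥ 4 % by mass, so it is Category OX (Oxidizer).
The passenger aircraft limit for Category OX is 500 g.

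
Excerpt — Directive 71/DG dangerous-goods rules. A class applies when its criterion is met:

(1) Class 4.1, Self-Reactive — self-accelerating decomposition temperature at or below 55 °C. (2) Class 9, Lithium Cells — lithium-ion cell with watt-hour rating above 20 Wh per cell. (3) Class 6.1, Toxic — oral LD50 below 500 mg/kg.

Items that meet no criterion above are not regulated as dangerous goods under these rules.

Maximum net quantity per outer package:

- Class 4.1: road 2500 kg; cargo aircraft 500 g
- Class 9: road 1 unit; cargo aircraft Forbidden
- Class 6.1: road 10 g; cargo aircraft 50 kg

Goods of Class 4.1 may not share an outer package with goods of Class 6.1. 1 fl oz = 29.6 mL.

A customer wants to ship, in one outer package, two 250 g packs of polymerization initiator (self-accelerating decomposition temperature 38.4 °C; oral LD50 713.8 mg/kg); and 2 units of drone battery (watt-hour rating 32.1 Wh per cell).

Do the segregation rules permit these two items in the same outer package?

Yes

With self-accelerating decomposition temperature 38.4 °C (≤ 55 °C), the polymerization initiator falls in Class 4.1.
With watt-hour rating 32.1 Wh per cell (> 20 Wh per cell), the drone battery falls in Class 9.
No segregation rule bars Class 4.1 with Class 9.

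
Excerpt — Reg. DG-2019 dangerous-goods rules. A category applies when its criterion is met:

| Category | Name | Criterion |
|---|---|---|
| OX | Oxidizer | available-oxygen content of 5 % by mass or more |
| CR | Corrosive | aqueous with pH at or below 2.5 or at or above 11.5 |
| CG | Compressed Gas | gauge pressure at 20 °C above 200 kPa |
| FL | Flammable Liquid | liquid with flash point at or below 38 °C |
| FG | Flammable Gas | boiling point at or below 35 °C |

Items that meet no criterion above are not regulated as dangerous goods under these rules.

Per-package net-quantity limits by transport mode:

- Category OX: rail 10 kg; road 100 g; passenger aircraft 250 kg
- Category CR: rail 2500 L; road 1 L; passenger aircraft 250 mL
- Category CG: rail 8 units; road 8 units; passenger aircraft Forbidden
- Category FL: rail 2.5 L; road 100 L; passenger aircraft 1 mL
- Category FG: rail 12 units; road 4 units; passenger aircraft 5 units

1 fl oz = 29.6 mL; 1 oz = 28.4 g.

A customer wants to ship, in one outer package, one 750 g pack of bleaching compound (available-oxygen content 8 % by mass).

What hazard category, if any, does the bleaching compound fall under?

Category OX

Available-oxygen content 8 % by mass meets the Category OX criterion (Oxidizer), so the bleaching compound is Category OX.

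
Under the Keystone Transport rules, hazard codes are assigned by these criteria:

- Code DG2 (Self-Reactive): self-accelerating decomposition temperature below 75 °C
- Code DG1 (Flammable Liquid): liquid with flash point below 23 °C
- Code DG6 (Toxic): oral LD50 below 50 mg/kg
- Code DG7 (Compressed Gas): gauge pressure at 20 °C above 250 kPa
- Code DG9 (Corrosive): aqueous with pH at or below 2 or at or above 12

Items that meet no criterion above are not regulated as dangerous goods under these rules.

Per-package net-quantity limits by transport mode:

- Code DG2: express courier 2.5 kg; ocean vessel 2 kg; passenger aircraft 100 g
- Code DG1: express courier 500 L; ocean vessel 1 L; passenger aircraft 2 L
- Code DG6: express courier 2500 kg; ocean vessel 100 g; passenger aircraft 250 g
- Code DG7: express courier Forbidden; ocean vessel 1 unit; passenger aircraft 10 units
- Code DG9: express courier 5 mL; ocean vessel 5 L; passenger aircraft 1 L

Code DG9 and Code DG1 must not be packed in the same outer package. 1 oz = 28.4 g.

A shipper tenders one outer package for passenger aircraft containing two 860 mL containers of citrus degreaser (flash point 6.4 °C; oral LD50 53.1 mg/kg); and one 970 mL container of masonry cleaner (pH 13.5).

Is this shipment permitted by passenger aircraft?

The citrus degreaser has flash point 6.4 °C, which is < 23 °C, so it is Code DG1 (Flammable Liquid).
Masonry cleaner: pH 13.5 ≥ 12 → Code DG9 (Corrosive).
Code DG9 quantity: 970 mL.
970 mL is within the passenger aircraft limit of 1 L for Code DG9.
Code DG1 quantity: two 860 mL containers = 1.72 L.
That is within the Code DG1 passenger aircraft limit of 2 L.
Code DG9 and Code DG1 may not share an outer package.

No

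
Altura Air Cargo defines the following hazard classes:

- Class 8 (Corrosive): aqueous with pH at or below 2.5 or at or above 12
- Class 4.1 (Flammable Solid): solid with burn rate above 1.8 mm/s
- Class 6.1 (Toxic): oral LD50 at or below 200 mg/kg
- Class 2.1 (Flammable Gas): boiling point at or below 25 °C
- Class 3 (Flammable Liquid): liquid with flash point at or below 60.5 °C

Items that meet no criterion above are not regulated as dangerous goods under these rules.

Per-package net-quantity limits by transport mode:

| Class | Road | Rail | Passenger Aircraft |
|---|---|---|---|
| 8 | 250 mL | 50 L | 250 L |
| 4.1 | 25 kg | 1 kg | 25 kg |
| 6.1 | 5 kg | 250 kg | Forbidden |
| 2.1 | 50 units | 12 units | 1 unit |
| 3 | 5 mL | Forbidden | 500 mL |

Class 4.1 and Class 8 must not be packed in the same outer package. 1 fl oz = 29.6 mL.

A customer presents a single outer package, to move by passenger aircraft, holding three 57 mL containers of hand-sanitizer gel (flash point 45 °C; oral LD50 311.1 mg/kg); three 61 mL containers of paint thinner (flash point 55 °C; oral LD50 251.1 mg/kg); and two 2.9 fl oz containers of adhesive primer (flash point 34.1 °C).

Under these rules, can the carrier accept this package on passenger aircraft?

No

Hand-sanitizer gel: flash point 45 °C ≤ 60.5 °C → Class 3 (Flammable Liquid).
Paint thinner: flash point 55 °C ≤ 60.5 °C → Class 3 (Flammable Liquid).
The adhesive primer has flash point 34.1 °C, which is ≤ 60.5 °C, so it is Class 3 (Flammable Liquid).
Total Class 3: (three 57 mL containers = 171 mL) + (three 61 mL containers = 183 mL) + (two 2.9 fl oz containers = 171.68 mL) = 525.68 mL.
That exceeds the Class 3 passenger aircraft limit of 500 mL.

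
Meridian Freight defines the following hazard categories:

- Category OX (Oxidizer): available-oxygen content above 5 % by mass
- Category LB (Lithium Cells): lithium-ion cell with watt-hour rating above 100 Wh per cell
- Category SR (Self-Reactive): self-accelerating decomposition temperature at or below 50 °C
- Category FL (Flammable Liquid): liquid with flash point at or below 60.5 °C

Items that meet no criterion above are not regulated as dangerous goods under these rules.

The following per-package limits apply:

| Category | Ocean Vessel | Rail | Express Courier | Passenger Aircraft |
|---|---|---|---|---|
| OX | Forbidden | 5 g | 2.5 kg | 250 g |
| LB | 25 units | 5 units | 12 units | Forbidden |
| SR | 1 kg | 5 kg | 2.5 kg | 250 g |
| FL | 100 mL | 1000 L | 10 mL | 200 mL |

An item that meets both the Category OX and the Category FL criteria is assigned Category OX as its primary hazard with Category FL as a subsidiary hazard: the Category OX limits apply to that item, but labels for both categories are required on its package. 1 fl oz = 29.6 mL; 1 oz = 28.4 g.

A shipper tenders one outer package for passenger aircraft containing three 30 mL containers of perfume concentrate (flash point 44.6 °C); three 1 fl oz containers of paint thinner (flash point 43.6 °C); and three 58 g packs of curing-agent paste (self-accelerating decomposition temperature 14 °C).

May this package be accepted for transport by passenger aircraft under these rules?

The perfume concentrate has flash point 44.6 °C, which is ≤ 60.5 °C, so it is Category FL (Flammable Liquid).
Flash point 43.6 °C meets the Category FL criterion (Flammable Liquid), so the paint thinner is Category FL.
Curing-agent paste: self-accelerating decomposition temperature 14 °C ≤ 50 °C → Category SR (Self-Reactive).
Total Category FL: (three 30 mL containers = 90 mL) + (three 1 fl oz containers = 88.8 mL) = 178.8 mL.
That is within the Category FL passenger aircraft limit of 200 mL.
Category SR quantity: three 58 g packs = 174 g.
174 g is within the passenger aircraft limit of 250 g for Category SR.
Every hazard category is within its passenger aircraft limit and no segregation rule is violated.

Yes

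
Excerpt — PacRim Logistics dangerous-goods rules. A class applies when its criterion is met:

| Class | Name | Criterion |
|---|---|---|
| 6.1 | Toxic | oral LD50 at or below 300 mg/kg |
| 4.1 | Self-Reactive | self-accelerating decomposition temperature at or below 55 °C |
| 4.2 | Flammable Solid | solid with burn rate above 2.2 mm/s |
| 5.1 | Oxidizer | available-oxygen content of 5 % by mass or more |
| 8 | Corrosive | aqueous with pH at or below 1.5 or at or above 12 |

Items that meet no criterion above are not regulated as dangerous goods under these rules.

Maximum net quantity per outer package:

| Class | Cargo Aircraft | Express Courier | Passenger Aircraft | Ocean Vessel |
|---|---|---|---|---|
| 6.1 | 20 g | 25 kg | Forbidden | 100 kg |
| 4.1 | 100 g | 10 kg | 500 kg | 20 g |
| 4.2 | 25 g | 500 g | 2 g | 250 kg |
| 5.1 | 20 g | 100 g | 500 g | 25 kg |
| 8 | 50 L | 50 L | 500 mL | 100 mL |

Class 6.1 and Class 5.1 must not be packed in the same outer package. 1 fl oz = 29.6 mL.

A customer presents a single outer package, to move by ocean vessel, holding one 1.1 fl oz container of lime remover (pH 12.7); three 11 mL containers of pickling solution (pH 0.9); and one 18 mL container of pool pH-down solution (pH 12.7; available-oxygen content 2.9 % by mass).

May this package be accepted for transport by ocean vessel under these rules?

Lime remover: pH 12.7 ≥ 12 → Class 8 (Corrosive).
pH 0.9 meets the Class 8 criterion (Corrosive), so the pickling solution is Class 8.
pH 12.7 meets the Class 8 criterion (Corrosive), so the pool pH-down solution is Class 8.
Class 8 net quantity: (one 1.1 fl oz container = 32.56 mL) + (three 11 mL containers = 33 mL) + 18 mL = 83.56 mL.
83.56 mL ≤ 100 mL (ocean vessel limit, Class 8) — within limit.

Yes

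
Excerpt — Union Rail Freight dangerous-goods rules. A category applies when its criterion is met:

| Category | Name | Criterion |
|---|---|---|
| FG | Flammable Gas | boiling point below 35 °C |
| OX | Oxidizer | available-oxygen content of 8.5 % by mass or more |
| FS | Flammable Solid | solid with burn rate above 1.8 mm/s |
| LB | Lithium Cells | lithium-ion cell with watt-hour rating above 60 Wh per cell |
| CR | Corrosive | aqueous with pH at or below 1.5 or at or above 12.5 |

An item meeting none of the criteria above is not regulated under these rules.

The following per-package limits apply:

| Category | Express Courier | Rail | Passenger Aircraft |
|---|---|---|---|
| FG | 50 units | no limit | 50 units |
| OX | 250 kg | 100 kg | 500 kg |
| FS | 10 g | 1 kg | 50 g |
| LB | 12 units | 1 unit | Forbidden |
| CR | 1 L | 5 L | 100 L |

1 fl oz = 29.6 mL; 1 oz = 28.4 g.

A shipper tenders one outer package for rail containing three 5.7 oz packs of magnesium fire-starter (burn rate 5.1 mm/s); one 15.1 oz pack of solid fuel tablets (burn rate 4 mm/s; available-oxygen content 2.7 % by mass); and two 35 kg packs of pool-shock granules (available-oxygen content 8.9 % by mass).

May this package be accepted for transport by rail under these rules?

Burn rate 5.1 mm/s meets the Category FS criterion (Flammable Solid), so the magnesium fire-starter is Category FS.
Burn rate 4 mm/s meets the Category FS criterion (Flammable Solid), so the solid fuel tablets are Category FS.
With available-oxygen content 8.9 % by mass (≥ 8.5 % by mass), the pool-shock granules fall in Category OX.
Category FS net quantity: (three 5.7 oz packs = 485.64 g) + (one 15.1 oz pack = 428.84 g) = 914.48 g.
914.48 g ≤ 1 kg (rail limit, Category FS) — within limit.
Category OX quantity: two 35 kg packs = 70 kg.
70 kg is within the rail limit of 100 kg for Category OX.
Every hazard category is within its rail limit and no segregation rule is violated.

Yes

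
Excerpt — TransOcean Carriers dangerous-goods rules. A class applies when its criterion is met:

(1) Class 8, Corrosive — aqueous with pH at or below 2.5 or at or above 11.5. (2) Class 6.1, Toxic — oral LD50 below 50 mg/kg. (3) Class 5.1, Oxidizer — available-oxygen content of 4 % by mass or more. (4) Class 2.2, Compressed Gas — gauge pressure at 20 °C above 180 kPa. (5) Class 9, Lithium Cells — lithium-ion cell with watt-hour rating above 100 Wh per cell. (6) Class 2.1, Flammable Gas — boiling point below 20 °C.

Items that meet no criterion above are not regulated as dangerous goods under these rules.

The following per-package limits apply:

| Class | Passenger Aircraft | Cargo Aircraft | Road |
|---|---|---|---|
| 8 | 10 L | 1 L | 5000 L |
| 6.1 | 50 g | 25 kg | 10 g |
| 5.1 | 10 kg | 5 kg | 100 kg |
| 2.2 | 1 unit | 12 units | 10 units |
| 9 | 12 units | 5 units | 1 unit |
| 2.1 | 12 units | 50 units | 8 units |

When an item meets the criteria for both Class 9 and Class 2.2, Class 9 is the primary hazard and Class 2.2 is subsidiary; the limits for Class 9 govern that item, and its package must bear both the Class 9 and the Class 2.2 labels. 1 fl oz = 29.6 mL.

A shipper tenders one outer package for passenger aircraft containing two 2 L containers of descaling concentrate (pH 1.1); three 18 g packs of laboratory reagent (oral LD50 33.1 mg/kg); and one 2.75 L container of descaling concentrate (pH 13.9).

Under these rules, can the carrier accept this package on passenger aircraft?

pH 1.1 meets the Class 8 criterion (Corrosive), so the descaling concentrate is Class 8.
With oral LD50 33.1 mg/kg (< 50 mg/kg), the laboratory reagent falls in Class 6.1.
The descaling concentrate has pH 13.9, which is ≥ 11.5, so it is Class 8 (Corrosive).
Class 8 net quantity: (two 2 L containers = 4 L) + 2.75 L = 6.75 L.
6.75 L ≤ 10 L (passenger aircraft limit, Class 8) — within limit.
Class 6.1 quantity: three 18 g packs = 54 g.
That exceeds the Class 6.1 passenger aircraft limit of 50 g.

No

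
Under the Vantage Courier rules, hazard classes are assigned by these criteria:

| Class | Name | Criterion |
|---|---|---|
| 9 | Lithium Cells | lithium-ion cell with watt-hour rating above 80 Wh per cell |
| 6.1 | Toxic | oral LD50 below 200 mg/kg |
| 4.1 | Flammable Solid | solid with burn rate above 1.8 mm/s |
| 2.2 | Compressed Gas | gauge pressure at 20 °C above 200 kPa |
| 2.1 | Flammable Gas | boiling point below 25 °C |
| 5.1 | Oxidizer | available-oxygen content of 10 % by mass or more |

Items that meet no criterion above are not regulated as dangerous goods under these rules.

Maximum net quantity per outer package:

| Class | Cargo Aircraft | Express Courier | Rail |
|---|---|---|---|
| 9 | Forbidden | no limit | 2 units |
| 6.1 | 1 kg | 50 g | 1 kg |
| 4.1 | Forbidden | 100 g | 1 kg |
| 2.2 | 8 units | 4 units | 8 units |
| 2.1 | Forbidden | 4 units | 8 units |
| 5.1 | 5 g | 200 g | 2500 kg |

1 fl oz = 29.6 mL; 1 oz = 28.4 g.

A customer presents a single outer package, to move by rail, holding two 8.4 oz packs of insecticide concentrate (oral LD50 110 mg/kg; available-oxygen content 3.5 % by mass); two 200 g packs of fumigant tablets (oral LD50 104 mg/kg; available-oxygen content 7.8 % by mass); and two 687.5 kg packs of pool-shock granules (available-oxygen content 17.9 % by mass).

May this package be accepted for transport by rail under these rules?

Yes

Insecticide concentrate: oral LD50 110 mg/kg < 200 mg/kg → Class 6.1 (Toxic).
The fumigant tablets have oral LD50 104 mg/kg, which is < 200 mg/kg, so they are Class 6.1 (Toxic).
The pool-shock granules have available-oxygen content 17.9 % by mass, which is ≥ 10 % by mass, so they are Class 5.1 (Oxidizer).
Class 6.1 net quantity: (two 8.4 oz packs = 477.12 g) + (two 200 g packs = 400 g) = 877.12 g.
877.12 g ≤ 1 kg (rail limit, Class 6.1) — within limit.
Class 5.1 quantity: two 687.5 kg packs = 1375 kg.
1375 kg is within the rail limit of 2500 kg for Class 5.1.
Every hazard class is within its rail limit and no segregation rule is violated.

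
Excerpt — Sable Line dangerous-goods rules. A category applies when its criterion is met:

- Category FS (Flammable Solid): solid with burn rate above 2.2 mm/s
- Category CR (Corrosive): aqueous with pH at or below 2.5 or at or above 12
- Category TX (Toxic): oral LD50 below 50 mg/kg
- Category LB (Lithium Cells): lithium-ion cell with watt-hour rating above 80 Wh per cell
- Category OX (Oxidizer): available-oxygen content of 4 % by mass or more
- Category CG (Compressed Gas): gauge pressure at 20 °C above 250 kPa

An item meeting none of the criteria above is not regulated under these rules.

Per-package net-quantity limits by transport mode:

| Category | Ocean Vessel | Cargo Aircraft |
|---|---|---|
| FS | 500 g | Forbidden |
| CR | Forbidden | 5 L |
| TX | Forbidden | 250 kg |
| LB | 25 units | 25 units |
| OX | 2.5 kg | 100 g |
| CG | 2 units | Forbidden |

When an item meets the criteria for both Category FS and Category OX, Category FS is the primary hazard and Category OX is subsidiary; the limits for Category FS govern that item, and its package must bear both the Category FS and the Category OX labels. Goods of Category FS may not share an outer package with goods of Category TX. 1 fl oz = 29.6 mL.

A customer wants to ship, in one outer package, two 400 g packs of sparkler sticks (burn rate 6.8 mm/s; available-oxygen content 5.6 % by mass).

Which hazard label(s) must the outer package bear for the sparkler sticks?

Sparkler sticks: burn rate 6.8 mm/s > 2.2 mm/s → Category FS (Flammable Solid).
Sparkler sticks: available-oxygen content 5.6 % by mass ≥ 4 % by mass → Category OX (Oxidizer).
By the precedence rule Category FS is primary and Category OX is subsidiary, and that rule requires both labels on the package.

Category FS and OX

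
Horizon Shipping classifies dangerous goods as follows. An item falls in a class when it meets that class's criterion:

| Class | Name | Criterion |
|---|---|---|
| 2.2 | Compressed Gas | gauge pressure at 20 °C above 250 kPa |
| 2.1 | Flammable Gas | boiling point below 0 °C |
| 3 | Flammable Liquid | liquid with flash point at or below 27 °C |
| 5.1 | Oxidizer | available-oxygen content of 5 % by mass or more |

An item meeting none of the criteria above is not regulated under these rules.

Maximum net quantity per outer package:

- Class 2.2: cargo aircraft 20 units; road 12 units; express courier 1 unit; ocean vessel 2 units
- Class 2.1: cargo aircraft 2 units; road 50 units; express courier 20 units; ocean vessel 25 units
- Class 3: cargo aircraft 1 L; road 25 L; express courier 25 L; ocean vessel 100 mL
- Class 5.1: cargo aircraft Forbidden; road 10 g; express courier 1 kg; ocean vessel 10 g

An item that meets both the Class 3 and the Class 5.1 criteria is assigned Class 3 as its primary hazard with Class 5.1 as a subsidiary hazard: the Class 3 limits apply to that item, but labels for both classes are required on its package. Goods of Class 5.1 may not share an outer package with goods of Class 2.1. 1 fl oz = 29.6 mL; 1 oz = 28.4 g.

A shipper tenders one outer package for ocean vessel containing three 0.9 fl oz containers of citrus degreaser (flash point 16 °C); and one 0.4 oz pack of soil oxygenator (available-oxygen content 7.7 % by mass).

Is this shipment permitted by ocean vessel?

No

Flash point 16 °C meets the Class 3 criterion (Flammable Liquid), so the citrus degreaser is Class 3.
Soil oxygenator: available-oxygen content 7.7 % by mass ≥ 5 % by mass → Class 5.1 (Oxidizer).
Class 3 quantity: three 0.9 fl oz containers = 79.92 mL.
79.92 mL ≤ 100 mL (ocean vessel limit, Class 3) — within limit.
Class 5.1 quantity: one 0.4 oz pack = 11.36 g.
11.36 g > 10 g (ocean vessel limit, Class 5.1) — over the limit.
The segregation rule (Class 5.1 with Class 2.1) does not apply to Class 3 with Class 5.1.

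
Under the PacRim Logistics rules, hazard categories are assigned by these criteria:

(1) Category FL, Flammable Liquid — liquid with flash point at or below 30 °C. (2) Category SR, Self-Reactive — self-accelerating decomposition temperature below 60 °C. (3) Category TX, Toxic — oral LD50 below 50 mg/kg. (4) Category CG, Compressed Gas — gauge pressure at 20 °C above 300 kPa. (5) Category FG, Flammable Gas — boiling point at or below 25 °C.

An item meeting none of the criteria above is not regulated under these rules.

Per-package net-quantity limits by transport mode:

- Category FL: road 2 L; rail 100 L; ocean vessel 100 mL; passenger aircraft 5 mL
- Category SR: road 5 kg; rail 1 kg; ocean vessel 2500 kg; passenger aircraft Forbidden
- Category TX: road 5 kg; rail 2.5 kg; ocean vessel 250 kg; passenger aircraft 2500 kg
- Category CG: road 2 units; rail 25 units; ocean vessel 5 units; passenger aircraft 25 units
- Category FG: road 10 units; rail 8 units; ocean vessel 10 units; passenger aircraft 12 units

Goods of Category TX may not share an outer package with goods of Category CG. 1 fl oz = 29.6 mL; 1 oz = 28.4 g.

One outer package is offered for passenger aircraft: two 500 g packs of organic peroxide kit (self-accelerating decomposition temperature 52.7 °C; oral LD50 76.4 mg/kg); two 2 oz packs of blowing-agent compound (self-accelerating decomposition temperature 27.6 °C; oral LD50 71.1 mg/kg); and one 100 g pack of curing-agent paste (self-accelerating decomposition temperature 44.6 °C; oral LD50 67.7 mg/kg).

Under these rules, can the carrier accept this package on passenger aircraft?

No

The organic peroxide kit has self-accelerating decomposition temperature 52.7 °C, which is < 60 °C, so it is Category SR (Self-Reactive).
Self-accelerating decomposition temperature 27.6 °C meets the Category SR criterion (Self-Reactive), so the blowing-agent compound is Category SR.
With self-accelerating decomposition temperature 44.6 °C (< 60 °C), the curing-agent paste falls in Category SR.
Category SR net quantity: (two 500 g packs = 1 kg) + (two 2 oz packs = 113.6 g) + 100 g = 1213.6 g.
Category SR is Forbidden by passenger aircraft.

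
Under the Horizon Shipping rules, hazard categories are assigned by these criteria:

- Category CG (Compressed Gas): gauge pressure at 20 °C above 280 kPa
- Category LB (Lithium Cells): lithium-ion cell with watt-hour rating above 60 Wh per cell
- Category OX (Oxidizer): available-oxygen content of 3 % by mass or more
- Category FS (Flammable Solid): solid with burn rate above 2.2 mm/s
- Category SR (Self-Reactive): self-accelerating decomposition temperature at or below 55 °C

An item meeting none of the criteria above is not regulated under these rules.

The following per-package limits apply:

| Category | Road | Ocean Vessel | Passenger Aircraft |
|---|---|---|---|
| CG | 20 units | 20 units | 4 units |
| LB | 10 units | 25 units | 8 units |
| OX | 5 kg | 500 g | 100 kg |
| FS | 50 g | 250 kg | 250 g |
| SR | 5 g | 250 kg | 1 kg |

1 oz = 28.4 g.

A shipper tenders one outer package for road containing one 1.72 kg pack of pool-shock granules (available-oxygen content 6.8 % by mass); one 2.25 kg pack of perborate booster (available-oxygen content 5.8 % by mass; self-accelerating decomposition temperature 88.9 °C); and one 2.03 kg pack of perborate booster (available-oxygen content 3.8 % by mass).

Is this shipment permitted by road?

The pool-shock granules have available-oxygen content 6.8 % by mass, which is ≥ 3 % by mass, so they are Category OX (Oxidizer).
With available-oxygen content 5.8 % by mass (≥ 3 % by mass), the perborate booster falls in Category OX.
Perborate booster: available-oxygen content 3.8 % by mass ≥ 3 % by mass → Category OX (Oxidizer).
Total Category OX: 1.72 kg + 2.25 kg + 2.03 kg = 6 kg.
6 kg exceeds the road limit of 5 kg for Category OX.

No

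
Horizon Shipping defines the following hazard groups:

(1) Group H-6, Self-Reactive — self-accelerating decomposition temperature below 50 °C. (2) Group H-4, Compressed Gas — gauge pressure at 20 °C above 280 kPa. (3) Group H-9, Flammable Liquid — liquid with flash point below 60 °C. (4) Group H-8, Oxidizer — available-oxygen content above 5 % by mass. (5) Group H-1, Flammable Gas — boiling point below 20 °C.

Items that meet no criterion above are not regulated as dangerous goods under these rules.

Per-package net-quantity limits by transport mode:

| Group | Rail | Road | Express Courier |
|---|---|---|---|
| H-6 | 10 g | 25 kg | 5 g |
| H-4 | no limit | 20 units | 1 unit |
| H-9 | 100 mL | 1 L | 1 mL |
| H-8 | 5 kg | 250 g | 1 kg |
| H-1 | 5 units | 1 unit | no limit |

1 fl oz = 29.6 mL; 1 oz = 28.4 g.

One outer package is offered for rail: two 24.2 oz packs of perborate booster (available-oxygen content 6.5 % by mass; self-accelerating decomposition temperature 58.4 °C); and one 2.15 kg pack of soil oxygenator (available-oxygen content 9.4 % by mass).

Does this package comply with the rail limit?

Yes

Available-oxygen content 6.5 % by mass meets the Group H-8 criterion (Oxidizer), so the perborate booster is Group H-8.
Soil oxygenator: available-oxygen content 9.4 % by mass > 5 % by mass → Group H-8 (Oxidizer).
Group H-8 net quantity: (two 24.2 oz packs = 1374.56 g) + 2.15 kg = 3524.56 g.
3524.56 g ≤ 5 kg (rail limit, Group H-8) — within limit.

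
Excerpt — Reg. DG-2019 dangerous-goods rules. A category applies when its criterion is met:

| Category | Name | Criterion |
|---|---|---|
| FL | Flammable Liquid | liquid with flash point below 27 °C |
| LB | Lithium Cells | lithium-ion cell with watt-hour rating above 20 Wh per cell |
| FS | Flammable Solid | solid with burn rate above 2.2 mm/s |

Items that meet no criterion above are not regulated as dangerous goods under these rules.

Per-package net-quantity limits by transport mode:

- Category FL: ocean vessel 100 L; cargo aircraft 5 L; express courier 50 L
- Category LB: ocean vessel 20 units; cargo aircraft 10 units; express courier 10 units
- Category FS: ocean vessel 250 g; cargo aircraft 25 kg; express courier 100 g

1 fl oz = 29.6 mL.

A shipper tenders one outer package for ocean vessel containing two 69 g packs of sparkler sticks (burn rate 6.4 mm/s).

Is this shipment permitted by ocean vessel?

Yes

The sparkler sticks have burn rate 6.4 mm/s, which is > 2.2 mm/s, so they are Category FS (Flammable Solid).
Category FS quantity: two 69 g packs = 138 g.
That is within the Category FS ocean vessel limit of 250 g.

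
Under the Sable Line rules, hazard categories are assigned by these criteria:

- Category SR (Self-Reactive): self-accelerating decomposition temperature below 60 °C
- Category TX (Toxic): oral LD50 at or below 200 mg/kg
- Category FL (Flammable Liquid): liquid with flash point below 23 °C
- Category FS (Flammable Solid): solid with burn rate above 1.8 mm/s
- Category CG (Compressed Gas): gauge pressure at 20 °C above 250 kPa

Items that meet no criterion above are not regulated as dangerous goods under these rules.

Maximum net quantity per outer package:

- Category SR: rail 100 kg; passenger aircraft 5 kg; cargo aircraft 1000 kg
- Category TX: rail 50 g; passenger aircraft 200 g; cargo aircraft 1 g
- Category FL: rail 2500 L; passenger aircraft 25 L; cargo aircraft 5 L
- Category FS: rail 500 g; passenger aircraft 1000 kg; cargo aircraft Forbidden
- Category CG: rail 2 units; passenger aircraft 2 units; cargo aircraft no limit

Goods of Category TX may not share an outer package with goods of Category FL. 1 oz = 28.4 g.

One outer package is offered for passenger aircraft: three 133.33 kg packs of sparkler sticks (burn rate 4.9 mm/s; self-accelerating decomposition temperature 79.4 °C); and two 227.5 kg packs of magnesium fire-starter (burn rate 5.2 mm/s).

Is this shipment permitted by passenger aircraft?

Yes

The sparkler sticks have burn rate 4.9 mm/s, which is > 1.8 mm/s, so they are Category FS (Flammable Solid).
The magnesium fire-starter has burn rate 5.2 mm/s, which is > 1.8 mm/s, so it is Category FS (Flammable Solid).
Total Category FS: (three 133.33 kg packs = 399.99 kg) + (two 227.5 kg packs = 455 kg) = 854.99 kg.
That is within the Category FS passenger aircraft limit of 1000 kg.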